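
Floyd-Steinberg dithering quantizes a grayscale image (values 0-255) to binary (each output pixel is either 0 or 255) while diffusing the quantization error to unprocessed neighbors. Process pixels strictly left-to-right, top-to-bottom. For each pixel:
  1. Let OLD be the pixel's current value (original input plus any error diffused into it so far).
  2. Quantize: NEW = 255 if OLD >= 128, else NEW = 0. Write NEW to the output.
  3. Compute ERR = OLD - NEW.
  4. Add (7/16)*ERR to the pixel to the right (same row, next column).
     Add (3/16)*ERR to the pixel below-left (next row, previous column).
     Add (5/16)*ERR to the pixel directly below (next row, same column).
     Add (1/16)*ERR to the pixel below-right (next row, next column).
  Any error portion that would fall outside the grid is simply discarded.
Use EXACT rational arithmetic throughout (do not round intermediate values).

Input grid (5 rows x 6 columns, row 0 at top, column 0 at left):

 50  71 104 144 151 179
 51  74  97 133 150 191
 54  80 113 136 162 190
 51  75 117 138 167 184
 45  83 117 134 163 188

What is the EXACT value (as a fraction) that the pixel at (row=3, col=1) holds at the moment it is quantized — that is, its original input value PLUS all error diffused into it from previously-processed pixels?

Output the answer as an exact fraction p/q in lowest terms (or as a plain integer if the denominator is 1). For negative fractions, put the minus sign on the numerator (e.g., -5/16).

(0,0): OLD=50 → NEW=0, ERR=50
(0,1): OLD=743/8 → NEW=0, ERR=743/8
(0,2): OLD=18513/128 → NEW=255, ERR=-14127/128
(0,3): OLD=196023/2048 → NEW=0, ERR=196023/2048
(0,4): OLD=6320129/32768 → NEW=255, ERR=-2035711/32768
(0,5): OLD=79597575/524288 → NEW=255, ERR=-54095865/524288
(1,0): OLD=10757/128 → NEW=0, ERR=10757/128
(1,1): OLD=125155/1024 → NEW=0, ERR=125155/1024
(1,2): OLD=4578783/32768 → NEW=255, ERR=-3777057/32768
(1,3): OLD=12312275/131072 → NEW=0, ERR=12312275/131072
(1,4): OLD=1328072313/8388608 → NEW=255, ERR=-811022727/8388608
(1,5): OLD=15109615743/134217728 → NEW=0, ERR=15109615743/134217728
(2,0): OLD=1690481/16384 → NEW=0, ERR=1690481/16384
(2,1): OLD=77057195/524288 → NEW=255, ERR=-56636245/524288
(2,2): OLD=461121089/8388608 → NEW=0, ERR=461121089/8388608
(2,3): OLD=11010695929/67108864 → NEW=255, ERR=-6102064391/67108864
(2,4): OLD=255518248171/2147483648 → NEW=0, ERR=255518248171/2147483648
(2,5): OLD=9318125468445/34359738368 → NEW=255, ERR=556392184605/34359738368
(3,0): OLD=528387233/8388608 → NEW=0, ERR=528387233/8388608
(3,1): OLD=5741515085/67108864 → NEW=0, ERR=5741515085/67108864
Target (3,1): original=75, with diffused error = 5741515085/67108864

Answer: 5741515085/67108864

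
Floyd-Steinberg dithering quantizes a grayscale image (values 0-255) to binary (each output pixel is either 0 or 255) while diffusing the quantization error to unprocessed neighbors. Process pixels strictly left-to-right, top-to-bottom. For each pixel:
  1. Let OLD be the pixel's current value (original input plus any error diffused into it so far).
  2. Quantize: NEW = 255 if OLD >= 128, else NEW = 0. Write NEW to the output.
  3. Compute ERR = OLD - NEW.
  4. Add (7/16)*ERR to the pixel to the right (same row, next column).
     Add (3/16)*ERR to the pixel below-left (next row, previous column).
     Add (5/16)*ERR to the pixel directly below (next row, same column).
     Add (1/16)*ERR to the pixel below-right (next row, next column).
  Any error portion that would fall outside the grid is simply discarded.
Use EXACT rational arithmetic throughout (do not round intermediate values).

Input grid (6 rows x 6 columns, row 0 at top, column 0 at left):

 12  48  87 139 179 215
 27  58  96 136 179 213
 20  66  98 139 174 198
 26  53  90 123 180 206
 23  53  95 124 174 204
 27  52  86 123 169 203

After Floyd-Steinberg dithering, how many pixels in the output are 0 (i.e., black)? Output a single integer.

(0,0): OLD=12 → NEW=0, ERR=12
(0,1): OLD=213/4 → NEW=0, ERR=213/4
(0,2): OLD=7059/64 → NEW=0, ERR=7059/64
(0,3): OLD=191749/1024 → NEW=255, ERR=-69371/1024
(0,4): OLD=2447139/16384 → NEW=255, ERR=-1730781/16384
(0,5): OLD=44245493/262144 → NEW=255, ERR=-22601227/262144
(1,0): OLD=2607/64 → NEW=0, ERR=2607/64
(1,1): OLD=58313/512 → NEW=0, ERR=58313/512
(1,2): OLD=2800381/16384 → NEW=255, ERR=-1377539/16384
(1,3): OLD=4268473/65536 → NEW=0, ERR=4268473/65536
(1,4): OLD=646272523/4194304 → NEW=255, ERR=-423274997/4194304
(1,5): OLD=9080084957/67108864 → NEW=255, ERR=-8032675363/67108864
(2,0): OLD=443059/8192 → NEW=0, ERR=443059/8192
(2,1): OLD=29369185/262144 → NEW=0, ERR=29369185/262144
(2,2): OLD=587500899/4194304 → NEW=255, ERR=-482046621/4194304
(2,3): OLD=2848621067/33554432 → NEW=0, ERR=2848621067/33554432
(2,4): OLD=173122662817/1073741824 → NEW=255, ERR=-100681502303/1073741824
(2,5): OLD=1945871154039/17179869184 → NEW=0, ERR=1945871154039/17179869184
(3,0): OLD=268048899/4194304 → NEW=0, ERR=268048899/4194304
(3,1): OLD=3281676615/33554432 → NEW=0, ERR=3281676615/33554432
(3,2): OLD=32156686213/268435456 → NEW=0, ERR=32156686213/268435456
(3,3): OLD=3043842052431/17179869184 → NEW=255, ERR=-1337024589489/17179869184
(3,4): OLD=19680219193839/137438953472 → NEW=255, ERR=-15366713941521/137438953472
(3,5): OLD=410379406919841/2199023255552 → NEW=255, ERR=-150371523245919/2199023255552
(4,0): OLD=32915016781/536870912 → NEW=0, ERR=32915016781/536870912
(4,1): OLD=1175456156393/8589934592 → NEW=255, ERR=-1014977164567/8589934592
(4,2): OLD=19863005102315/274877906944 → NEW=0, ERR=19863005102315/274877906944
(4,3): OLD=518164998966967/4398046511104 → NEW=0, ERR=518164998966967/4398046511104
(4,4): OLD=12168134814654247/70368744177664 → NEW=255, ERR=-5775894950650073/70368744177664
(4,5): OLD=157325115083938993/1125899906842624 → NEW=255, ERR=-129779361160930127/1125899906842624
(5,0): OLD=3299121592523/137438953472 → NEW=0, ERR=3299121592523/137438953472
(5,1): OLD=188931278440827/4398046511104 → NEW=0, ERR=188931278440827/4398046511104
(5,2): OLD=4999049022596345/35184372088832 → NEW=255, ERR=-3972965860055815/35184372088832
(5,3): OLD=112074610872461123/1125899906842624 → NEW=0, ERR=112074610872461123/1125899906842624
(5,4): OLD=388774523051303811/2251799813685248 → NEW=255, ERR=-185434429438434429/2251799813685248
(5,5): OLD=4533182538750540895/36028797018963968 → NEW=0, ERR=4533182538750540895/36028797018963968
Output grid:
  Row 0: ...###  (3 black, running=3)
  Row 1: ..#.##  (3 black, running=6)
  Row 2: ..#.#.  (4 black, running=10)
  Row 3: ...###  (3 black, running=13)
  Row 4: .#..##  (3 black, running=16)
  Row 5: ..#.#.  (4 black, running=20)

Answer: 20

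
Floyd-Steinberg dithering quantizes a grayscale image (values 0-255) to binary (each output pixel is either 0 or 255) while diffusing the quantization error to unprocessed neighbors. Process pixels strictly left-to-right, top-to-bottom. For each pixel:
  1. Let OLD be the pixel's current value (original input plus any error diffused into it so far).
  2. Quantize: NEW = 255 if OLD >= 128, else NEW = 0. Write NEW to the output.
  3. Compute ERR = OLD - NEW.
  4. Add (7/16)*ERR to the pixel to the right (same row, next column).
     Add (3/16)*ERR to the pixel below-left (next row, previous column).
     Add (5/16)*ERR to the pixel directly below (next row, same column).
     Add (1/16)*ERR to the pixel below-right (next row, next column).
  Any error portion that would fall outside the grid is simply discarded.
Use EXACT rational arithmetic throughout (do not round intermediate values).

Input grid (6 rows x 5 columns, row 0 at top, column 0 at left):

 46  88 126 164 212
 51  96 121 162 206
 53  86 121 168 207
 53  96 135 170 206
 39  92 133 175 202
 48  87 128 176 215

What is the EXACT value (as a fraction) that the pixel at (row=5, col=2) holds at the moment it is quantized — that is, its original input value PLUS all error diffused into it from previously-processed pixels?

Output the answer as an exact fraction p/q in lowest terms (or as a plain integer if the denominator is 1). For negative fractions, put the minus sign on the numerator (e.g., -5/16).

Answer: 4785681398430377/140737488355328

Derivation:
(0,0): OLD=46 → NEW=0, ERR=46
(0,1): OLD=865/8 → NEW=0, ERR=865/8
(0,2): OLD=22183/128 → NEW=255, ERR=-10457/128
(0,3): OLD=262673/2048 → NEW=255, ERR=-259567/2048
(0,4): OLD=5129847/32768 → NEW=255, ERR=-3225993/32768
(1,0): OLD=10963/128 → NEW=0, ERR=10963/128
(1,1): OLD=158533/1024 → NEW=255, ERR=-102587/1024
(1,2): OLD=1134889/32768 → NEW=0, ERR=1134889/32768
(1,3): OLD=14939637/131072 → NEW=0, ERR=14939637/131072
(1,4): OLD=455458623/2097152 → NEW=255, ERR=-79315137/2097152
(2,0): OLD=999111/16384 → NEW=0, ERR=999111/16384
(2,1): OLD=48873597/524288 → NEW=0, ERR=48873597/524288
(2,2): OLD=1574678967/8388608 → NEW=255, ERR=-564416073/8388608
(2,3): OLD=22717099573/134217728 → NEW=255, ERR=-11508421067/134217728
(2,4): OLD=353887512115/2147483648 → NEW=255, ERR=-193720818125/2147483648
(3,0): OLD=751074775/8388608 → NEW=0, ERR=751074775/8388608
(3,1): OLD=10435304843/67108864 → NEW=255, ERR=-6677455477/67108864
(3,2): OLD=129259007593/2147483648 → NEW=0, ERR=129259007593/2147483648
(3,3): OLD=637455240161/4294967296 → NEW=255, ERR=-457761420319/4294967296
(3,4): OLD=8646404609989/68719476736 → NEW=0, ERR=8646404609989/68719476736
(4,0): OLD=51886555705/1073741824 → NEW=0, ERR=51886555705/1073741824
(4,1): OLD=3399166998585/34359738368 → NEW=0, ERR=3399166998585/34359738368
(4,2): OLD=92847281552759/549755813888 → NEW=255, ERR=-47340450988681/549755813888
(4,3): OLD=1155569829545017/8796093022208 → NEW=255, ERR=-1087433891118023/8796093022208
(4,4): OLD=25413138971529743/140737488355328 → NEW=255, ERR=-10474920559078897/140737488355328
(5,0): OLD=44887628975179/549755813888 → NEW=0, ERR=44887628975179/549755813888
(5,1): OLD=617975709600033/4398046511104 → NEW=255, ERR=-503526150731487/4398046511104
(5,2): OLD=4785681398430377/140737488355328 → NEW=0, ERR=4785681398430377/140737488355328
Target (5,2): original=128, with diffused error = 4785681398430377/140737488355328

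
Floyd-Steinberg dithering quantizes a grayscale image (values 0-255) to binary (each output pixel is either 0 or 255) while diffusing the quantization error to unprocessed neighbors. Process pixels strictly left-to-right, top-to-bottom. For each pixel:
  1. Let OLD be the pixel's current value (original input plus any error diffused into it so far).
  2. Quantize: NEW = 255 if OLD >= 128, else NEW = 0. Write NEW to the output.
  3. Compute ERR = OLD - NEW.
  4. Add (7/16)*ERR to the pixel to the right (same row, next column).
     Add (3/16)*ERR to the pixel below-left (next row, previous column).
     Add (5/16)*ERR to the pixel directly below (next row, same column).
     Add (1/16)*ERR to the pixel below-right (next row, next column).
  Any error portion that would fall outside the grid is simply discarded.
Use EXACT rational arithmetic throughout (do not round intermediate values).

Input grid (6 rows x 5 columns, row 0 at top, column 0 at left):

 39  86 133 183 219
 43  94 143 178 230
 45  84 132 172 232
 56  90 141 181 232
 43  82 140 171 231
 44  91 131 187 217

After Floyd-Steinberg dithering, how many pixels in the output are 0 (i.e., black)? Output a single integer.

Answer: 13

Derivation:
(0,0): OLD=39 → NEW=0, ERR=39
(0,1): OLD=1649/16 → NEW=0, ERR=1649/16
(0,2): OLD=45591/256 → NEW=255, ERR=-19689/256
(0,3): OLD=611745/4096 → NEW=255, ERR=-432735/4096
(0,4): OLD=11323239/65536 → NEW=255, ERR=-5388441/65536
(1,0): OLD=19075/256 → NEW=0, ERR=19075/256
(1,1): OLD=300693/2048 → NEW=255, ERR=-221547/2048
(1,2): OLD=3818809/65536 → NEW=0, ERR=3818809/65536
(1,3): OLD=39388421/262144 → NEW=255, ERR=-27458299/262144
(1,4): OLD=637017967/4194304 → NEW=255, ERR=-432529553/4194304
(2,0): OLD=1572919/32768 → NEW=0, ERR=1572919/32768
(2,1): OLD=90993357/1048576 → NEW=0, ERR=90993357/1048576
(2,2): OLD=2714119079/16777216 → NEW=255, ERR=-1564071001/16777216
(2,3): OLD=22223006213/268435456 → NEW=0, ERR=22223006213/268435456
(2,4): OLD=985466701027/4294967296 → NEW=255, ERR=-109749959453/4294967296
(3,0): OLD=1464171207/16777216 → NEW=0, ERR=1464171207/16777216
(3,1): OLD=18900489787/134217728 → NEW=255, ERR=-15325030853/134217728
(3,2): OLD=355877594745/4294967296 → NEW=0, ERR=355877594745/4294967296
(3,3): OLD=1997194611857/8589934592 → NEW=255, ERR=-193238709103/8589934592
(3,4): OLD=30146802846069/137438953472 → NEW=255, ERR=-4900130289291/137438953472
(4,0): OLD=104933552585/2147483648 → NEW=0, ERR=104933552585/2147483648
(4,1): OLD=6094522505289/68719476736 → NEW=0, ERR=6094522505289/68719476736
(4,2): OLD=212579348190055/1099511627776 → NEW=255, ERR=-67796116892825/1099511627776
(4,3): OLD=2383519758831177/17592186044416 → NEW=255, ERR=-2102487682494903/17592186044416
(4,4): OLD=46771469581308031/281474976710656 → NEW=255, ERR=-25004649479909249/281474976710656
(5,0): OLD=83451447551611/1099511627776 → NEW=0, ERR=83451447551611/1099511627776
(5,1): OLD=1261474245785649/8796093022208 → NEW=255, ERR=-981529474877391/8796093022208
(5,2): OLD=12960854663255737/281474976710656 → NEW=0, ERR=12960854663255737/281474976710656
(5,3): OLD=168082585999297431/1125899906842624 → NEW=255, ERR=-119021890245571689/1125899906842624
(5,4): OLD=2441319043560729933/18014398509481984 → NEW=255, ERR=-2152352576357175987/18014398509481984
Output grid:
  Row 0: ..###  (2 black, running=2)
  Row 1: .#.##  (2 black, running=4)
  Row 2: ..#.#  (3 black, running=7)
  Row 3: .#.##  (2 black, running=9)
  Row 4: ..###  (2 black, running=11)
  Row 5: .#.##  (2 black, running=13)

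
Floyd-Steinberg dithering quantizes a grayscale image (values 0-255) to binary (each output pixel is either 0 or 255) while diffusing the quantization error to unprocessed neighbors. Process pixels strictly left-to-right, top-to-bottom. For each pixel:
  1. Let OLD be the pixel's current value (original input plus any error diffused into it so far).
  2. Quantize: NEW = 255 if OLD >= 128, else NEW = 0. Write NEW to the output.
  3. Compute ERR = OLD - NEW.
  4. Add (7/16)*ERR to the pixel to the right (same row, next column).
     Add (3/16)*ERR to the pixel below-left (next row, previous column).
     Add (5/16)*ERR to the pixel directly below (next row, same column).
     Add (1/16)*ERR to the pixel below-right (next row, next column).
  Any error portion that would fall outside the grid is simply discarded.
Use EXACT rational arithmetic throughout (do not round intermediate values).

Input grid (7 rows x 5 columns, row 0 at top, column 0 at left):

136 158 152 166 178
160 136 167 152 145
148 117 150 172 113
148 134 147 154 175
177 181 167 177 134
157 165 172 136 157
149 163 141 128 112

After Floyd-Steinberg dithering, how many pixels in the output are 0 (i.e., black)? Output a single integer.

(0,0): OLD=136 → NEW=255, ERR=-119
(0,1): OLD=1695/16 → NEW=0, ERR=1695/16
(0,2): OLD=50777/256 → NEW=255, ERR=-14503/256
(0,3): OLD=578415/4096 → NEW=255, ERR=-466065/4096
(0,4): OLD=8402953/65536 → NEW=255, ERR=-8308727/65536
(1,0): OLD=36525/256 → NEW=255, ERR=-28755/256
(1,1): OLD=208699/2048 → NEW=0, ERR=208699/2048
(1,2): OLD=11741783/65536 → NEW=255, ERR=-4969897/65536
(1,3): OLD=14667531/262144 → NEW=0, ERR=14667531/262144
(1,4): OLD=514844097/4194304 → NEW=0, ERR=514844097/4194304
(2,0): OLD=4325561/32768 → NEW=255, ERR=-4030279/32768
(2,1): OLD=77380355/1048576 → NEW=0, ERR=77380355/1048576
(2,2): OLD=2943517385/16777216 → NEW=255, ERR=-1334672695/16777216
(2,3): OLD=46427635019/268435456 → NEW=255, ERR=-22023406261/268435456
(2,4): OLD=510937123405/4294967296 → NEW=0, ERR=510937123405/4294967296
(3,0): OLD=2070324393/16777216 → NEW=0, ERR=2070324393/16777216
(3,1): OLD=25292764661/134217728 → NEW=255, ERR=-8932755979/134217728
(3,2): OLD=353266945303/4294967296 → NEW=0, ERR=353266945303/4294967296
(3,3): OLD=1560616336735/8589934592 → NEW=255, ERR=-629816984225/8589934592
(3,4): OLD=24047720201723/137438953472 → NEW=255, ERR=-10999212933637/137438953472
(4,0): OLD=436119313479/2147483648 → NEW=255, ERR=-111489016761/2147483648
(4,1): OLD=11037941978439/68719476736 → NEW=255, ERR=-6485524589241/68719476736
(4,2): OLD=146791946655497/1099511627776 → NEW=255, ERR=-133583518427383/1099511627776
(4,3): OLD=1602104658556231/17592186044416 → NEW=0, ERR=1602104658556231/17592186044416
(4,4): OLD=40603018027901041/281474976710656 → NEW=255, ERR=-31173101033316239/281474976710656
(5,0): OLD=135328509111349/1099511627776 → NEW=0, ERR=135328509111349/1099511627776
(5,1): OLD=1436667681052511/8796093022208 → NEW=255, ERR=-806336039610529/8796093022208
(5,2): OLD=29584329646317783/281474976710656 → NEW=0, ERR=29584329646317783/281474976710656
(5,3): OLD=205007886428437913/1125899906842624 → NEW=255, ERR=-82096589816431207/1125899906842624
(5,4): OLD=1732657114754927043/18014398509481984 → NEW=0, ERR=1732657114754927043/18014398509481984
(6,0): OLD=23964018010566245/140737488355328 → NEW=255, ERR=-11924041520042395/140737488355328
(6,1): OLD=561533478914571371/4503599627370496 → NEW=0, ERR=561533478914571371/4503599627370496
(6,2): OLD=15059598353377495881/72057594037927936 → NEW=255, ERR=-3315088126294127799/72057594037927936
(6,3): OLD=126462900730876009059/1152921504606846976 → NEW=0, ERR=126462900730876009059/1152921504606846976
(6,4): OLD=3421659010121152942197/18446744073709551616 → NEW=255, ERR=-1282260728674782719883/18446744073709551616
Output grid:
  Row 0: #.###  (1 black, running=1)
  Row 1: #.#..  (3 black, running=4)
  Row 2: #.##.  (2 black, running=6)
  Row 3: .#.##  (2 black, running=8)
  Row 4: ###.#  (1 black, running=9)
  Row 5: .#.#.  (3 black, running=12)
  Row 6: #.#.#  (2 black, running=14)

Answer: 14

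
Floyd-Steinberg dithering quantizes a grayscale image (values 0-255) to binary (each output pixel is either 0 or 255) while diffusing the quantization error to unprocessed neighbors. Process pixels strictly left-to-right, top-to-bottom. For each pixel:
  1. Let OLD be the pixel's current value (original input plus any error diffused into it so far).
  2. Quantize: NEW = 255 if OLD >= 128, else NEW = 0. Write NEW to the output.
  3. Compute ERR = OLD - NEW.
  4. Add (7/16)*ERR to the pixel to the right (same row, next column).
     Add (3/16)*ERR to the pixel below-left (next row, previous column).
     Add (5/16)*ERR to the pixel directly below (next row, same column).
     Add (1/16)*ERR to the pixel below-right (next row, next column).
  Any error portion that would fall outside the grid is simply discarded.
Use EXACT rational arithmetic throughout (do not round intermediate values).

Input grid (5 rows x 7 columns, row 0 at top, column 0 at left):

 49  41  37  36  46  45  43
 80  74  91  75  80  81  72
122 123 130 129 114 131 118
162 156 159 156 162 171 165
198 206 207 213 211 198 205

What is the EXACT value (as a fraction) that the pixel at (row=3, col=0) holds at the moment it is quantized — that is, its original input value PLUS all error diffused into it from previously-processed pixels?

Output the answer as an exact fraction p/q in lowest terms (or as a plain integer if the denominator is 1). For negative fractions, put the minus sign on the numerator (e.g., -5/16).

(0,0): OLD=49 → NEW=0, ERR=49
(0,1): OLD=999/16 → NEW=0, ERR=999/16
(0,2): OLD=16465/256 → NEW=0, ERR=16465/256
(0,3): OLD=262711/4096 → NEW=0, ERR=262711/4096
(0,4): OLD=4853633/65536 → NEW=0, ERR=4853633/65536
(0,5): OLD=81161351/1048576 → NEW=0, ERR=81161351/1048576
(0,6): OLD=1289549745/16777216 → NEW=0, ERR=1289549745/16777216
(1,0): OLD=27397/256 → NEW=0, ERR=27397/256
(1,1): OLD=318371/2048 → NEW=255, ERR=-203869/2048
(1,2): OLD=5470687/65536 → NEW=0, ERR=5470687/65536
(1,3): OLD=39182707/262144 → NEW=255, ERR=-27664013/262144
(1,4): OLD=1266613625/16777216 → NEW=0, ERR=1266613625/16777216
(1,5): OLD=21106827337/134217728 → NEW=255, ERR=-13118693303/134217728
(1,6): OLD=124758612263/2147483648 → NEW=0, ERR=124758612263/2147483648
(2,0): OLD=4481969/32768 → NEW=255, ERR=-3873871/32768
(2,1): OLD=65547307/1048576 → NEW=0, ERR=65547307/1048576
(2,2): OLD=2641175105/16777216 → NEW=255, ERR=-1637014975/16777216
(2,3): OLD=9758460793/134217728 → NEW=0, ERR=9758460793/134217728
(2,4): OLD=155133425929/1073741824 → NEW=255, ERR=-118670739191/1073741824
(2,5): OLD=2326642294083/34359738368 → NEW=0, ERR=2326642294083/34359738368
(2,6): OLD=87779985592837/549755813888 → NEW=255, ERR=-52407746948603/549755813888
(3,0): OLD=2294731553/16777216 → NEW=255, ERR=-1983458527/16777216
Target (3,0): original=162, with diffused error = 2294731553/16777216

Answer: 2294731553/16777216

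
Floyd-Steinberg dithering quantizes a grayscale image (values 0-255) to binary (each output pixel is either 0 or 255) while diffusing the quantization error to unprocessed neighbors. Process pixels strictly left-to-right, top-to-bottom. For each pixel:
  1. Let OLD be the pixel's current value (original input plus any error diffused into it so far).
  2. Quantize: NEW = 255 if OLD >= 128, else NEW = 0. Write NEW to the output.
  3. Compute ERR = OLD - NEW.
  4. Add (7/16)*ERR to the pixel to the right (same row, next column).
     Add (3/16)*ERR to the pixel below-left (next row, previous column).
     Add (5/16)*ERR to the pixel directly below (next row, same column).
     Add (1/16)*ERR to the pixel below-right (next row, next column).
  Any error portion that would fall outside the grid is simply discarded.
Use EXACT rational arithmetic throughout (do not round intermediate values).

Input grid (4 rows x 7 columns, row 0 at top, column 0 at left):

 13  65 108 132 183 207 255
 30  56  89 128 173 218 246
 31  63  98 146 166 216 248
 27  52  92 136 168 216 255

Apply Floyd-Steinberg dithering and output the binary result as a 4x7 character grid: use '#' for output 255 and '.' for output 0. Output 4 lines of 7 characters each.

(0,0): OLD=13 → NEW=0, ERR=13
(0,1): OLD=1131/16 → NEW=0, ERR=1131/16
(0,2): OLD=35565/256 → NEW=255, ERR=-29715/256
(0,3): OLD=332667/4096 → NEW=0, ERR=332667/4096
(0,4): OLD=14321757/65536 → NEW=255, ERR=-2389923/65536
(0,5): OLD=200325771/1048576 → NEW=255, ERR=-67061109/1048576
(0,6): OLD=3808762317/16777216 → NEW=255, ERR=-469427763/16777216
(1,0): OLD=12113/256 → NEW=0, ERR=12113/256
(1,1): OLD=159415/2048 → NEW=0, ERR=159415/2048
(1,2): OLD=6974851/65536 → NEW=0, ERR=6974851/65536
(1,3): OLD=48719559/262144 → NEW=255, ERR=-18127161/262144
(1,4): OLD=2087683445/16777216 → NEW=0, ERR=2087683445/16777216
(1,5): OLD=32873860613/134217728 → NEW=255, ERR=-1351660027/134217728
(1,6): OLD=491458424747/2147483648 → NEW=255, ERR=-56149905493/2147483648
(2,0): OLD=1978573/32768 → NEW=0, ERR=1978573/32768
(2,1): OLD=143292191/1048576 → NEW=255, ERR=-124094689/1048576
(2,2): OLD=1197586973/16777216 → NEW=0, ERR=1197586973/16777216
(2,3): OLD=24911303029/134217728 → NEW=255, ERR=-9314217611/134217728
(2,4): OLD=180727006789/1073741824 → NEW=255, ERR=-93077158331/1073741824
(2,5): OLD=6109264233175/34359738368 → NEW=255, ERR=-2652469050665/34359738368
(2,6): OLD=112934141083217/549755813888 → NEW=255, ERR=-27253591458223/549755813888
(3,0): OLD=397272445/16777216 → NEW=0, ERR=397272445/16777216
(3,1): OLD=5708883001/134217728 → NEW=0, ERR=5708883001/134217728
(3,2): OLD=120803691259/1073741824 → NEW=0, ERR=120803691259/1073741824
(3,3): OLD=651733358669/4294967296 → NEW=255, ERR=-443483301811/4294967296
(3,4): OLD=42289719638397/549755813888 → NEW=0, ERR=42289719638397/549755813888
(3,5): OLD=927185163386183/4398046511104 → NEW=255, ERR=-194316696945337/4398046511104
(3,6): OLD=15154153189872921/70368744177664 → NEW=255, ERR=-2789876575431399/70368744177664
Row 0: ..#.###
Row 1: ...#.##
Row 2: .#.####
Row 3: ...#.##

Answer: ..#.###
...#.##
.#.####
...#.##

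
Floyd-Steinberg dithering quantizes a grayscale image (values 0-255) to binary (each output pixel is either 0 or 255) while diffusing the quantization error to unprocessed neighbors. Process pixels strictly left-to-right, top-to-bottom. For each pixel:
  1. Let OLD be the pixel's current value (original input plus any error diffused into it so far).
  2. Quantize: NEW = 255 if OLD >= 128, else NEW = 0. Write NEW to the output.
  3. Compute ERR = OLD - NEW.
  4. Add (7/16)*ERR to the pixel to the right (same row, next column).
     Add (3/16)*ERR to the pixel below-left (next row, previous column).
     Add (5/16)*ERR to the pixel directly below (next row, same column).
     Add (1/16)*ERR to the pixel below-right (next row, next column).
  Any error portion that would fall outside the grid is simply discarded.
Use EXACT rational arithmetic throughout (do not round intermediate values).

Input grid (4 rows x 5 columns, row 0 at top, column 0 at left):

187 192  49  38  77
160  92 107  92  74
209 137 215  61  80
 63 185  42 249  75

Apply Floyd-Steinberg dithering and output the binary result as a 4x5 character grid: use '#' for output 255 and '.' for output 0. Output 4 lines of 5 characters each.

(0,0): OLD=187 → NEW=255, ERR=-68
(0,1): OLD=649/4 → NEW=255, ERR=-371/4
(0,2): OLD=539/64 → NEW=0, ERR=539/64
(0,3): OLD=42685/1024 → NEW=0, ERR=42685/1024
(0,4): OLD=1560363/16384 → NEW=0, ERR=1560363/16384
(1,0): OLD=7767/64 → NEW=0, ERR=7767/64
(1,1): OLD=58081/512 → NEW=0, ERR=58081/512
(1,2): OLD=2642421/16384 → NEW=255, ERR=-1535499/16384
(1,3): OLD=5400657/65536 → NEW=0, ERR=5400657/65536
(1,4): OLD=149338323/1048576 → NEW=255, ERR=-118048557/1048576
(2,0): OLD=2197051/8192 → NEW=255, ERR=108091/8192
(2,1): OLD=44101817/262144 → NEW=255, ERR=-22744903/262144
(2,2): OLD=714266475/4194304 → NEW=255, ERR=-355281045/4194304
(2,3): OLD=1525213201/67108864 → NEW=0, ERR=1525213201/67108864
(2,4): OLD=64330572855/1073741824 → NEW=0, ERR=64330572855/1073741824
(3,0): OLD=213301003/4194304 → NEW=0, ERR=213301003/4194304
(3,1): OLD=5539077039/33554432 → NEW=255, ERR=-3017303121/33554432
(3,2): OLD=-26814626251/1073741824 → NEW=0, ERR=-26814626251/1073741824
(3,3): OLD=539267733773/2147483648 → NEW=255, ERR=-8340596467/2147483648
(3,4): OLD=3210708753313/34359738368 → NEW=0, ERR=3210708753313/34359738368
Row 0: ##...
Row 1: ..#.#
Row 2: ###..
Row 3: .#.#.

Answer: ##...
..#.#
###..
.#.#.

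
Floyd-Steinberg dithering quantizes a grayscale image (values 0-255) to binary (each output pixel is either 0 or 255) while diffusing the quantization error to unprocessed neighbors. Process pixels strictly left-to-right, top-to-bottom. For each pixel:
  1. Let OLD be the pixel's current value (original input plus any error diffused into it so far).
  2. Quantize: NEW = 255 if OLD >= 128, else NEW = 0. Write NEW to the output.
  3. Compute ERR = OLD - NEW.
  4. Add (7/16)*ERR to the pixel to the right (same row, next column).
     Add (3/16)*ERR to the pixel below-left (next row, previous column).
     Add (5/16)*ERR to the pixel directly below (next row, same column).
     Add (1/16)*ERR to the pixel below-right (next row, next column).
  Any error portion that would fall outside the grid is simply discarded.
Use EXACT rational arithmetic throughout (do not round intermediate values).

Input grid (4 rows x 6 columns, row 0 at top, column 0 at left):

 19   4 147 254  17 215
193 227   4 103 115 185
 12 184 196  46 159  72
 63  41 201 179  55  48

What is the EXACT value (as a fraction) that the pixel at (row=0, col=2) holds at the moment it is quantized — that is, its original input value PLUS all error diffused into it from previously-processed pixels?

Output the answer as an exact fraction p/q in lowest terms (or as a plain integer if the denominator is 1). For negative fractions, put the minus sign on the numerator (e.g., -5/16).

Answer: 39011/256

Derivation:
(0,0): OLD=19 → NEW=0, ERR=19
(0,1): OLD=197/16 → NEW=0, ERR=197/16
(0,2): OLD=39011/256 → NEW=255, ERR=-26269/256
Target (0,2): original=147, with diffused error = 39011/256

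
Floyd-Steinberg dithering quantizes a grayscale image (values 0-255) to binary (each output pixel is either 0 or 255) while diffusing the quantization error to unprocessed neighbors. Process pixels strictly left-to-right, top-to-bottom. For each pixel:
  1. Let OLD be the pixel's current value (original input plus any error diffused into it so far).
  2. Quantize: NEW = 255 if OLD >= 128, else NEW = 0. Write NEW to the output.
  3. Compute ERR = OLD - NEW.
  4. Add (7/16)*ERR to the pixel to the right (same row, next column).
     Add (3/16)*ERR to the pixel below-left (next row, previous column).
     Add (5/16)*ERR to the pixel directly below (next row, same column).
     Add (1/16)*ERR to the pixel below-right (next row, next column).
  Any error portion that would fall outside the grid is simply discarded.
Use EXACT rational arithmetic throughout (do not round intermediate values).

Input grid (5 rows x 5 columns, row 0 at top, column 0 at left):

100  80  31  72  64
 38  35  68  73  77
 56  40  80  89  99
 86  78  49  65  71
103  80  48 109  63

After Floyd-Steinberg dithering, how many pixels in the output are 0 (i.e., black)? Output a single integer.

(0,0): OLD=100 → NEW=0, ERR=100
(0,1): OLD=495/4 → NEW=0, ERR=495/4
(0,2): OLD=5449/64 → NEW=0, ERR=5449/64
(0,3): OLD=111871/1024 → NEW=0, ERR=111871/1024
(0,4): OLD=1831673/16384 → NEW=0, ERR=1831673/16384
(1,0): OLD=5917/64 → NEW=0, ERR=5917/64
(1,1): OLD=69803/512 → NEW=255, ERR=-60757/512
(1,2): OLD=1161767/16384 → NEW=0, ERR=1161767/16384
(1,3): OLD=10777131/65536 → NEW=255, ERR=-5934549/65536
(1,4): OLD=82991713/1048576 → NEW=0, ERR=82991713/1048576
(2,0): OLD=513161/8192 → NEW=0, ERR=513161/8192
(2,1): OLD=12948947/262144 → NEW=0, ERR=12948947/262144
(2,2): OLD=416806137/4194304 → NEW=0, ERR=416806137/4194304
(2,3): OLD=8284589083/67108864 → NEW=0, ERR=8284589083/67108864
(2,4): OLD=184772934141/1073741824 → NEW=255, ERR=-89031230979/1073741824
(3,0): OLD=481662745/4194304 → NEW=0, ERR=481662745/4194304
(3,1): OLD=5577601605/33554432 → NEW=255, ERR=-2978778555/33554432
(3,2): OLD=72423638247/1073741824 → NEW=0, ERR=72423638247/1073741824
(3,3): OLD=265754096183/2147483648 → NEW=0, ERR=265754096183/2147483648
(3,4): OLD=3674614638275/34359738368 → NEW=0, ERR=3674614638275/34359738368
(4,0): OLD=65627878071/536870912 → NEW=0, ERR=65627878071/536870912
(4,1): OLD=2157151836375/17179869184 → NEW=0, ERR=2157151836375/17179869184
(4,2): OLD=38941057135929/274877906944 → NEW=255, ERR=-31152809134791/274877906944
(4,3): OLD=538131230033751/4398046511104 → NEW=0, ERR=538131230033751/4398046511104
(4,4): OLD=11096167250907873/70368744177664 → NEW=255, ERR=-6847862514396447/70368744177664
Output grid:
  Row 0: .....  (5 black, running=5)
  Row 1: .#.#.  (3 black, running=8)
  Row 2: ....#  (4 black, running=12)
  Row 3: .#...  (4 black, running=16)
  Row 4: ..#.#  (3 black, running=19)

Answer: 19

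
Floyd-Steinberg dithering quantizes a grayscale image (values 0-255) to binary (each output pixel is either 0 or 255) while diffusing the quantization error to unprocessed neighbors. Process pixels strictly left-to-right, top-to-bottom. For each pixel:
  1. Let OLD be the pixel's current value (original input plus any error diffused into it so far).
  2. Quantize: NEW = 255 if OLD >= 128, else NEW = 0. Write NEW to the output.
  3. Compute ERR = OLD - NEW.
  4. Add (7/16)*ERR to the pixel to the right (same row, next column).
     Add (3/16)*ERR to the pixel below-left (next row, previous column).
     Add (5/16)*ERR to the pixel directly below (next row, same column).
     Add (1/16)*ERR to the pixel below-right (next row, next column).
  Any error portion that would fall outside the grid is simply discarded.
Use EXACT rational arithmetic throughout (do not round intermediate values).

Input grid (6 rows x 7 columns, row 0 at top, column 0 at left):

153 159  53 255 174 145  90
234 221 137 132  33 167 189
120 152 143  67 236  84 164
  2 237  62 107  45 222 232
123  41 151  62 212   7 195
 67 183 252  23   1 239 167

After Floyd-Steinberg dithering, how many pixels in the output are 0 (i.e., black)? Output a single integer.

(0,0): OLD=153 → NEW=255, ERR=-102
(0,1): OLD=915/8 → NEW=0, ERR=915/8
(0,2): OLD=13189/128 → NEW=0, ERR=13189/128
(0,3): OLD=614563/2048 → NEW=255, ERR=92323/2048
(0,4): OLD=6347893/32768 → NEW=255, ERR=-2007947/32768
(0,5): OLD=61966131/524288 → NEW=0, ERR=61966131/524288
(0,6): OLD=1188737637/8388608 → NEW=255, ERR=-950357403/8388608
(1,0): OLD=28617/128 → NEW=255, ERR=-4023/128
(1,1): OLD=262079/1024 → NEW=255, ERR=959/1024
(1,2): OLD=6068971/32768 → NEW=255, ERR=-2286869/32768
(1,3): OLD=14484079/131072 → NEW=0, ERR=14484079/131072
(1,4): OLD=731275597/8388608 → NEW=0, ERR=731275597/8388608
(1,5): OLD=14562736797/67108864 → NEW=255, ERR=-2550023523/67108864
(1,6): OLD=155004408723/1073741824 → NEW=255, ERR=-118799756397/1073741824
(2,0): OLD=1808037/16384 → NEW=0, ERR=1808037/16384
(2,1): OLD=97267239/524288 → NEW=255, ERR=-36426201/524288
(2,2): OLD=935937973/8388608 → NEW=0, ERR=935937973/8388608
(2,3): OLD=10893723597/67108864 → NEW=255, ERR=-6219036723/67108864
(2,4): OLD=119443307581/536870912 → NEW=255, ERR=-17458774979/536870912
(2,5): OLD=731888287135/17179869184 → NEW=0, ERR=731888287135/17179869184
(2,6): OLD=40046408215113/274877906944 → NEW=255, ERR=-30047458055607/274877906944
(3,0): OLD=196784533/8388608 → NEW=0, ERR=196784533/8388608
(3,1): OLD=17003263025/67108864 → NEW=255, ERR=-109497295/67108864
(3,2): OLD=39961683523/536870912 → NEW=0, ERR=39961683523/536870912
(3,3): OLD=239404255605/2147483648 → NEW=0, ERR=239404255605/2147483648
(3,4): OLD=23586331590037/274877906944 → NEW=0, ERR=23586331590037/274877906944
(3,5): OLD=550470221305039/2199023255552 → NEW=255, ERR=-10280708860721/2199023255552
(3,6): OLD=6982592741112977/35184372088832 → NEW=255, ERR=-1989422141539183/35184372088832
(4,0): OLD=139613133787/1073741824 → NEW=255, ERR=-134191031333/1073741824
(4,1): OLD=21236154975/17179869184 → NEW=0, ERR=21236154975/17179869184
(4,2): OLD=53766757224049/274877906944 → NEW=255, ERR=-16327109046671/274877906944
(4,3): OLD=201413610341419/2199023255552 → NEW=0, ERR=201413610341419/2199023255552
(4,4): OLD=5013371624990577/17592186044416 → NEW=255, ERR=527364183664497/17592186044416
(4,5): OLD=7552075555301649/562949953421312 → NEW=0, ERR=7552075555301649/562949953421312
(4,6): OLD=1647482750770125767/9007199254740992 → NEW=255, ERR=-649353059188827193/9007199254740992
(5,0): OLD=7745245723533/274877906944 → NEW=0, ERR=7745245723533/274877906944
(5,1): OLD=388711946416751/2199023255552 → NEW=255, ERR=-172038983749009/2199023255552
(5,2): OLD=3808031788568409/17592186044416 → NEW=255, ERR=-677975652757671/17592186044416
(5,3): OLD=5160898440352349/140737488355328 → NEW=0, ERR=5160898440352349/140737488355328
(5,4): OLD=312108735884234495/9007199254740992 → NEW=0, ERR=312108735884234495/9007199254740992
(5,5): OLD=17777204215106533839/72057594037927936 → NEW=255, ERR=-597482264565089841/72057594037927936
(5,6): OLD=163348058720913339457/1152921504606846976 → NEW=255, ERR=-130646924953832639423/1152921504606846976
Output grid:
  Row 0: #..##.#  (3 black, running=3)
  Row 1: ###..##  (2 black, running=5)
  Row 2: .#.##.#  (3 black, running=8)
  Row 3: .#...##  (4 black, running=12)
  Row 4: #.#.#.#  (3 black, running=15)
  Row 5: .##..##  (3 black, running=18)

Answer: 18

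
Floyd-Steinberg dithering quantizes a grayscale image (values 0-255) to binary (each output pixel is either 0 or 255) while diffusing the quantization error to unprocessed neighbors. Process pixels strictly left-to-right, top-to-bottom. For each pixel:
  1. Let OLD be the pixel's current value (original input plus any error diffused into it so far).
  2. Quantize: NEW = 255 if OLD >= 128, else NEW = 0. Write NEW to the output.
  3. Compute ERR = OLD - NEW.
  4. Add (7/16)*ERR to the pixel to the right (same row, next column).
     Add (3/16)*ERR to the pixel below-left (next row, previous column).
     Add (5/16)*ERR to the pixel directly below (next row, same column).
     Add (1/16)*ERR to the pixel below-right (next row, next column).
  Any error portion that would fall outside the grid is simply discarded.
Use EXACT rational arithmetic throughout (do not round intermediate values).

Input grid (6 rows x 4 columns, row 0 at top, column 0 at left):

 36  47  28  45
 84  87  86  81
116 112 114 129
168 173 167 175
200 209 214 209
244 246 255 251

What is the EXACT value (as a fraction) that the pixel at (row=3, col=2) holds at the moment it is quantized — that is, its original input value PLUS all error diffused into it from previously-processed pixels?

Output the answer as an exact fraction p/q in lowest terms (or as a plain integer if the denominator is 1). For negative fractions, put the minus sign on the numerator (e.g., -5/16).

(0,0): OLD=36 → NEW=0, ERR=36
(0,1): OLD=251/4 → NEW=0, ERR=251/4
(0,2): OLD=3549/64 → NEW=0, ERR=3549/64
(0,3): OLD=70923/1024 → NEW=0, ERR=70923/1024
(1,0): OLD=6849/64 → NEW=0, ERR=6849/64
(1,1): OLD=85031/512 → NEW=255, ERR=-45529/512
(1,2): OLD=1332563/16384 → NEW=0, ERR=1332563/16384
(1,3): OLD=37143989/262144 → NEW=255, ERR=-29702731/262144
(2,0): OLD=1087645/8192 → NEW=255, ERR=-1001315/8192
(2,1): OLD=13808111/262144 → NEW=0, ERR=13808111/262144
(2,2): OLD=71124179/524288 → NEW=255, ERR=-62569261/524288
(2,3): OLD=389760311/8388608 → NEW=0, ERR=389760311/8388608
(3,0): OLD=585857005/4194304 → NEW=255, ERR=-483690515/4194304
(3,1): OLD=7314313203/67108864 → NEW=0, ERR=7314313203/67108864
(3,2): OLD=203359873869/1073741824 → NEW=255, ERR=-70444291251/1073741824
Target (3,2): original=167, with diffused error = 203359873869/1073741824

Answer: 203359873869/1073741824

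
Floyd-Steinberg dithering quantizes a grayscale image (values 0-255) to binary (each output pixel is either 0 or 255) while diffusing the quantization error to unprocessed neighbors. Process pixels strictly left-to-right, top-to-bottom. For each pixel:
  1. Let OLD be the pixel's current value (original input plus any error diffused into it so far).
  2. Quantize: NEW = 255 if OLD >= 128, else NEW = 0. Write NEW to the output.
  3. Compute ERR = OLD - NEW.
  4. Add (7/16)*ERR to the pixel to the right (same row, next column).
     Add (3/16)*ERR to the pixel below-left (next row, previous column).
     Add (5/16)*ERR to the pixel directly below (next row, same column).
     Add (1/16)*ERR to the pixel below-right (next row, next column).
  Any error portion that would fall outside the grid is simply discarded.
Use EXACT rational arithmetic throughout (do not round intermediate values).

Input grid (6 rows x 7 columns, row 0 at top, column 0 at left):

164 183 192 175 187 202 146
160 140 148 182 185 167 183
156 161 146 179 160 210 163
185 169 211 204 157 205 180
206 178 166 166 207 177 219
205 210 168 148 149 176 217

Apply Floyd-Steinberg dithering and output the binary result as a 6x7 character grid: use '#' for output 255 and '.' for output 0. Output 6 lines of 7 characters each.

Answer: ###.##.
..###.#
##.#.##
#.####.
###.###
#.##.##

Derivation:
(0,0): OLD=164 → NEW=255, ERR=-91
(0,1): OLD=2291/16 → NEW=255, ERR=-1789/16
(0,2): OLD=36629/256 → NEW=255, ERR=-28651/256
(0,3): OLD=516243/4096 → NEW=0, ERR=516243/4096
(0,4): OLD=15868933/65536 → NEW=255, ERR=-842747/65536
(0,5): OLD=205913123/1048576 → NEW=255, ERR=-61473757/1048576
(0,6): OLD=2019157237/16777216 → NEW=0, ERR=2019157237/16777216
(1,0): OLD=28313/256 → NEW=0, ERR=28313/256
(1,1): OLD=259631/2048 → NEW=0, ERR=259631/2048
(1,2): OLD=12132827/65536 → NEW=255, ERR=-4578853/65536
(1,3): OLD=47556351/262144 → NEW=255, ERR=-19290369/262144
(1,4): OLD=2443971805/16777216 → NEW=255, ERR=-1834218275/16777216
(1,5): OLD=16456510573/134217728 → NEW=0, ERR=16456510573/134217728
(1,6): OLD=581082730179/2147483648 → NEW=255, ERR=33474399939/2147483648
(2,0): OLD=7023221/32768 → NEW=255, ERR=-1332619/32768
(2,1): OLD=185216599/1048576 → NEW=255, ERR=-82170281/1048576
(2,2): OLD=1409419973/16777216 → NEW=0, ERR=1409419973/16777216
(2,3): OLD=22534063581/134217728 → NEW=255, ERR=-11691457059/134217728
(2,4): OLD=113940658029/1073741824 → NEW=0, ERR=113940658029/1073741824
(2,5): OLD=9992878376143/34359738368 → NEW=255, ERR=1231145092303/34359738368
(2,6): OLD=105119032011673/549755813888 → NEW=255, ERR=-35068700529767/549755813888
(3,0): OLD=2644055077/16777216 → NEW=255, ERR=-1634135003/16777216
(3,1): OLD=15449491777/134217728 → NEW=0, ERR=15449491777/134217728
(3,2): OLD=286025061971/1073741824 → NEW=255, ERR=12220896851/1073741824
(3,3): OLD=888651540373/4294967296 → NEW=255, ERR=-206565120107/4294967296
(3,4): OLD=93674943608869/549755813888 → NEW=255, ERR=-46512788932571/549755813888
(3,5): OLD=764616334865215/4398046511104 → NEW=255, ERR=-356885525466305/4398046511104
(3,6): OLD=8923013824339489/70368744177664 → NEW=0, ERR=8923013824339489/70368744177664
(4,0): OLD=423364706699/2147483648 → NEW=255, ERR=-124243623541/2147483648
(4,1): OLD=6346443507599/34359738368 → NEW=255, ERR=-2415289776241/34359738368
(4,2): OLD=75305287180225/549755813888 → NEW=255, ERR=-64882445361215/549755813888
(4,3): OLD=370245689839771/4398046511104 → NEW=0, ERR=370245689839771/4398046511104
(4,4): OLD=7007679528481761/35184372088832 → NEW=255, ERR=-1964335354170399/35184372088832
(4,5): OLD=164048151005103841/1125899906842624 → NEW=255, ERR=-123056325239765279/1125899906842624
(4,6): OLD=3706237408325982583/18014398509481984 → NEW=255, ERR=-887434211591923337/18014398509481984
(5,0): OLD=95514582635037/549755813888 → NEW=255, ERR=-44673149906403/549755813888
(5,1): OLD=557395299754719/4398046511104 → NEW=0, ERR=557395299754719/4398046511104
(5,2): OLD=6964999141921225/35184372088832 → NEW=255, ERR=-2007015740730935/35184372088832
(5,3): OLD=37015913974599757/281474976710656 → NEW=255, ERR=-34760205086617523/281474976710656
(5,4): OLD=1122179899699946671/18014398509481984 → NEW=0, ERR=1122179899699946671/18014398509481984
(5,5): OLD=22535628572654328511/144115188075855872 → NEW=255, ERR=-14213744386688918849/144115188075855872
(5,6): OLD=349623144198182266449/2305843009213693952 → NEW=255, ERR=-238366823151309691311/2305843009213693952
Row 0: ###.##.
Row 1: ..###.#
Row 2: ##.#.##
Row 3: #.####.
Row 4: ###.###
Row 5: #.##.##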